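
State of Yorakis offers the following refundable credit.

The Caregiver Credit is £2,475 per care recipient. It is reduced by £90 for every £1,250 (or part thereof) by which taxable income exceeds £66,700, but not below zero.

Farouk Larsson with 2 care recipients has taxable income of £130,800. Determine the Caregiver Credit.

Caregiver Credit: base = 2 × £2,475 = £4,950. income exceeds £66,700 by £64,100, which is 52 full-or-partial £1,250 increments; reduction = 52 × £90 = £4,680, leaving £270.

£270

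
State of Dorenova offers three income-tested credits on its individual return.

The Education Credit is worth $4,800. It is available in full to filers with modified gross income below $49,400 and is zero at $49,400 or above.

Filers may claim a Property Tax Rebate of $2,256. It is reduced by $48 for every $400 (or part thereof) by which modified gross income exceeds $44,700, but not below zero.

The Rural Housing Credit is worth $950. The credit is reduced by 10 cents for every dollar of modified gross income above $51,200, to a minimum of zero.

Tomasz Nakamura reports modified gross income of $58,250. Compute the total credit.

Education Credit: $58,250 meets or exceeds the $49,400 cutoff, so the credit is $0.
Property Tax Rebate: income exceeds $44,700 by $13,550, which is 34 full-or-partial $400 increments; reduction = 34 × $48 = $1,632, leaving $624.
Rural Housing Credit: 10% of the $7,050 excess over $51,200 is $705; credit = $950 − $705 = $245.
Total: $0 + $624 + $245 = $869.

$869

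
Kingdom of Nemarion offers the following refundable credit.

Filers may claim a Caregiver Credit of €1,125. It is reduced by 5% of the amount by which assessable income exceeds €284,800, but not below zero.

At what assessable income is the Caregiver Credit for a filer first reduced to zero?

€307,300

The credit falls by 5% of each euro above €284,800, so it reaches zero when the excess is €1,125 / 5% = €22,500: income = €284,800 + €22,500 = €307,300.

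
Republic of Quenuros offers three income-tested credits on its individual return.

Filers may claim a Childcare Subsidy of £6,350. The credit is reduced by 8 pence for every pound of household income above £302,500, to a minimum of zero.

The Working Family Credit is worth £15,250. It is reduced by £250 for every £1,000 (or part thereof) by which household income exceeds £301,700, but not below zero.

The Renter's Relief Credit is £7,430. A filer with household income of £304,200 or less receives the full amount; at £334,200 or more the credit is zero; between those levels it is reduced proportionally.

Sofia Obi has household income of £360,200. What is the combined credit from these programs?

£2,234

Childcare Subsidy: 8% of the £57,700 excess over £302,500 is £4,616; credit = £6,350 − £4,616 = £1,734.
Working Family Credit: income exceeds £301,700 by £58,500, which is 59 full-or-partial £1,000 increments; reduction = 59 × £250 = £14,750, leaving £500.
Renter's Relief Credit: £360,200 is at or above £334,200, so the credit is £0.
Total: £1,734 + £500 + £0 = £2,234.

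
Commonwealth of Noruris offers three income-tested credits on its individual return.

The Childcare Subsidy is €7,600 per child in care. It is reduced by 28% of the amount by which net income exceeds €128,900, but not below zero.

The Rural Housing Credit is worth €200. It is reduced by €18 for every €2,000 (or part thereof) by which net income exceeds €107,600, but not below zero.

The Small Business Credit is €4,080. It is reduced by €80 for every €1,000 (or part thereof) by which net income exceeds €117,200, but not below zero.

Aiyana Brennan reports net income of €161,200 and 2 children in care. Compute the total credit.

Childcare Subsidy: base = 2 × €7,600 = €15,200. 28% of the €32,300 excess over €128,900 is €9,044; credit = €15,200 − €9,044 = €6,156.
Rural Housing Credit: income exceeds €107,600 by €53,600 → 27 increments × €18 = €486 ≥ base, so the credit is €0.
Small Business Credit: income exceeds €117,200 by €44,000, which is 44 full-or-partial €1,000 increments; reduction = 44 × €80 = €3,520, leaving €560.
Total: €6,156 + €0 + €560 = €6,716.

€6,716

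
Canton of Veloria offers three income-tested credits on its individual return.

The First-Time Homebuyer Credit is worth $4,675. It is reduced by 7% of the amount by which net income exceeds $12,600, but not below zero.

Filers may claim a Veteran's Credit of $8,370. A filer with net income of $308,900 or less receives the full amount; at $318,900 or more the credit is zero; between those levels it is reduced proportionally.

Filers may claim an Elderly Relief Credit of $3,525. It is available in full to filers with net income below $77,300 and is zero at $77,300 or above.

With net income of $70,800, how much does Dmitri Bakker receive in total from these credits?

First-Time Homebuyer Credit: 7% of the $58,200 excess over $12,600 is $4,074; credit = $4,675 − $4,074 = $601.
Veteran's Credit: $70,800 is at or below the $308,900 threshold, so the full $8,370 applies.
Elderly Relief Credit: $70,800 is below the $77,300 cutoff, so the full $3,525 applies.
Total: $601 + $8,370 + $3,525 = $12,496.

$12,496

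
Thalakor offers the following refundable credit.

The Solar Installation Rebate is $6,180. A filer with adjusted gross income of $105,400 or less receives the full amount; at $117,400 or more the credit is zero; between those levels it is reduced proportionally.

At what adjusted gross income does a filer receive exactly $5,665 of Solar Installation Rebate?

$106,400

$5,665 is 5,665/6,180 of the full $6,180, so 515/6,180 of the $12,000 range has been used: income = $105,400 + $12,000 × 515/6,180 = $106,400.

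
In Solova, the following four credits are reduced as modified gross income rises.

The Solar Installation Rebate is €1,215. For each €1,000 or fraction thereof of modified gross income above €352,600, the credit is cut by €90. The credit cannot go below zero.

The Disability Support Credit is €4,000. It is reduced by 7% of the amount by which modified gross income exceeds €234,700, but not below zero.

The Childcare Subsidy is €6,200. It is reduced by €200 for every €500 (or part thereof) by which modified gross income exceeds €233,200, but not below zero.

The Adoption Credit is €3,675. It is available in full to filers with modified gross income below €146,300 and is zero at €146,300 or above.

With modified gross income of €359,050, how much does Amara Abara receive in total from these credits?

€585

Solar Installation Rebate: income exceeds €352,600 by €6,450, which is 7 full-or-partial €1,000 increments; reduction = 7 × €90 = €630, leaving €585.
Disability Support Credit: 7% of the €124,350 excess over €234,700 is €8,704.50 ≥ base, so the credit is €0.
Childcare Subsidy: income exceeds €233,200 by €125,850 → 252 increments × €200 = €50,400 ≥ base, so the credit is €0.
Adoption Credit: €359,050 meets or exceeds the €146,300 cutoff, so the credit is €0.
Total: €585 + €0 + €0 + €0 = €585.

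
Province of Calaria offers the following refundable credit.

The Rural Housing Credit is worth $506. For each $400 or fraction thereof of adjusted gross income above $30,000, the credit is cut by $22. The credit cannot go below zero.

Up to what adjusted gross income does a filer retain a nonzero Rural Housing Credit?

After 22 increments the reduction is 22 × $22 = $484, leaving $22; one more increment wipes it out. Increment 22 ends at excess 22 × $400 = $8,800, so the highest qualifying income is $30,000 + $8,800 = $38,800.

$38,800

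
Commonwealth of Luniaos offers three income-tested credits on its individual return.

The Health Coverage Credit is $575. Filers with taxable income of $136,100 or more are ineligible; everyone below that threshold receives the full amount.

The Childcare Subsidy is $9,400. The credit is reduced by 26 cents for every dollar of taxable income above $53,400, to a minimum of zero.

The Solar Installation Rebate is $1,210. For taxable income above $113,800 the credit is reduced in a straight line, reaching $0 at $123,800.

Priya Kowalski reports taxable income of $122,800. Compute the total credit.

$696

Health Coverage Credit: $122,800 is below the $136,100 cutoff, so the full $575 applies.
Childcare Subsidy: 26% of the $69,400 excess over $53,400 is $18,044 ≥ base, so the credit is $0.
Solar Installation Rebate: $122,800 is $9,000 into a $10,000 phase-out range, leaving 1,000/10,000 of the credit: $1,210 × 1,000/10,000 = $121.
Total: $575 + $0 + $121 = $696.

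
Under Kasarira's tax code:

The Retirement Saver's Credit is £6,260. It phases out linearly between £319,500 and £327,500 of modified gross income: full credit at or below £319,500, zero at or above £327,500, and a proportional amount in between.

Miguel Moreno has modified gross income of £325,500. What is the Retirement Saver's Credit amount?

£1,565

Retirement Saver's Credit: £325,500 is £6,000 into a £8,000 phase-out range, leaving 2,000/8,000 of the credit: £6,260 × 2,000/8,000 = £1,565.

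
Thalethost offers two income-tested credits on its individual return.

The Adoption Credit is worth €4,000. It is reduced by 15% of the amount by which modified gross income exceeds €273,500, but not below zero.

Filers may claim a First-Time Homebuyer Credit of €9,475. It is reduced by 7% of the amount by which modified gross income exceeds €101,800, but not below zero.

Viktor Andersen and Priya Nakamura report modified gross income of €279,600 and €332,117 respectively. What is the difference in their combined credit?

Viktor (€279,600): Adoption Credit: 15% of the €6,100 excess over €273,500 is €915; credit = €4,000 − €915 = €3,085. First-Time Homebuyer Credit: 7% of the €177,800 excess over €101,800 is €12,446 ≥ base, so the credit is €0. total €3,085 + €0 = €3,085
Priya (€332,117): Adoption Credit: 15% of the €58,617 excess over €273,500 is €8,792.55 ≥ base, so the credit is €0. First-Time Homebuyer Credit: 7% of the €230,317 excess over €101,800 is €16,122.19 ≥ base, so the credit is €0. total €0 + €0 = €0
Difference: |€3,085 − €0| = €3,085.

€3,085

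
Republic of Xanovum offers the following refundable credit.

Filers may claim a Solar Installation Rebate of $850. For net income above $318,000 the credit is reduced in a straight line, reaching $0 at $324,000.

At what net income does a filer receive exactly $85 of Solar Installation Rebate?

$323,400

$85 is 85/850 of the full $850, so 765/850 of the $6,000 range has been used: income = $318,000 + $6,000 × 765/850 = $323,400.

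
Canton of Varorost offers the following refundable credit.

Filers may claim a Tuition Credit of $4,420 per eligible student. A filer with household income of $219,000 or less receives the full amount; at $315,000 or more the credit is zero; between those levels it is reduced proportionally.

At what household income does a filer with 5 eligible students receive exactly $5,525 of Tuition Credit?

Full credit = 5 × $4,420 = $22,100.
$5,525 is 5,525/22,100 of the full $22,100, so 16,575/22,100 of the $96,000 range has been used: income = $219,000 + $96,000 × 16,575/22,100 = $291,000.

$291,000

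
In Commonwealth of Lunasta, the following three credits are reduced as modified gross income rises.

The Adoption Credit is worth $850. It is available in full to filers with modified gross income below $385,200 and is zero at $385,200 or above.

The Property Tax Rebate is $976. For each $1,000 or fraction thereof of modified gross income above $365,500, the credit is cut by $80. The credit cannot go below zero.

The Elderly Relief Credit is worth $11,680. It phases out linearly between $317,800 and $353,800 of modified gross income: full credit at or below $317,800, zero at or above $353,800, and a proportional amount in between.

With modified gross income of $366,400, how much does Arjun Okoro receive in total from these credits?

$1,746

Adoption Credit: $366,400 is below the $385,200 cutoff, so the full $850 applies.
Property Tax Rebate: income exceeds $365,500 by $900, which is 1 full-or-partial $1,000 increment; reduction = 1 × $80 = $80, leaving $896.
Elderly Relief Credit: $366,400 is at or above $353,800, so the credit is $0.
Total: $850 + $896 + $0 = $1,746.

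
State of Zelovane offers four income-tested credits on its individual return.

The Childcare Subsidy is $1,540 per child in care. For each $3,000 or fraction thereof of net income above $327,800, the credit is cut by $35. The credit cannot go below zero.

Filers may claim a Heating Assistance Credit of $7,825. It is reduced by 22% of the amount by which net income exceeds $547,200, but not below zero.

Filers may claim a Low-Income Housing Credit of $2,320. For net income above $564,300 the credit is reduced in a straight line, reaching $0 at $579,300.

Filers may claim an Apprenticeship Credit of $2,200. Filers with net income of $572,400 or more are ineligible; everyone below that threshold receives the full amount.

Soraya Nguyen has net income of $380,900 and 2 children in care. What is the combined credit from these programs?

$14,795

Childcare Subsidy: base = 2 × $1,540 = $3,080. income exceeds $327,800 by $53,100, which is 18 full-or-partial $3,000 increments; reduction = 18 × $35 = $630, leaving $2,450.
Heating Assistance Credit: $380,900 is at or below the $547,200 threshold, so the full $7,825 applies.
Low-Income Housing Credit: $380,900 is at or below the $564,300 threshold, so the full $2,320 applies.
Apprenticeship Credit: $380,900 is below the $572,400 cutoff, so the full $2,200 applies.
Total: $2,450 + $7,825 + $2,320 + $2,200 = $14,795.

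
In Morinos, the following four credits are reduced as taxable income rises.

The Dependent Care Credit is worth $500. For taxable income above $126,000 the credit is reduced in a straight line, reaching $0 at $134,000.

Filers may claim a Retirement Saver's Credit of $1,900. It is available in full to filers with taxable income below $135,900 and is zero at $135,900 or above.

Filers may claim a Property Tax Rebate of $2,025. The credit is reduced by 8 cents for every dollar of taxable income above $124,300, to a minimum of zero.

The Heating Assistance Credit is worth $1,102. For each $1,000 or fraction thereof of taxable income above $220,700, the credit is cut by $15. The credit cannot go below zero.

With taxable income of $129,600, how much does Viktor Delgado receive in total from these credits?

Dependent Care Credit: $129,600 is $3,600 into a $8,000 phase-out range, leaving 4,400/8,000 of the credit: $500 × 4,400/8,000 = $275.
Retirement Saver's Credit: $129,600 is below the $135,900 cutoff, so the full $1,900 applies.
Property Tax Rebate: 8% of the $5,300 excess over $124,300 is $424; credit = $2,025 − $424 = $1,601.
Heating Assistance Credit: $129,600 is at or below the $220,700 threshold, so the full $1,102 applies.
Total: $275 + $1,900 + $1,601 + $1,102 = $4,878.

$4,878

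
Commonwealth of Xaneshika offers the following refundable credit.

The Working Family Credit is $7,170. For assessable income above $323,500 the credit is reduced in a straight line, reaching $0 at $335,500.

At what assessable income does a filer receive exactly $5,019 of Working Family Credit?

$5,019 is 5,019/7,170 of the full $7,170, so 2,151/7,170 of the $12,000 range has been used: income = $323,500 + $12,000 × 2,151/7,170 = $327,100.

$327,100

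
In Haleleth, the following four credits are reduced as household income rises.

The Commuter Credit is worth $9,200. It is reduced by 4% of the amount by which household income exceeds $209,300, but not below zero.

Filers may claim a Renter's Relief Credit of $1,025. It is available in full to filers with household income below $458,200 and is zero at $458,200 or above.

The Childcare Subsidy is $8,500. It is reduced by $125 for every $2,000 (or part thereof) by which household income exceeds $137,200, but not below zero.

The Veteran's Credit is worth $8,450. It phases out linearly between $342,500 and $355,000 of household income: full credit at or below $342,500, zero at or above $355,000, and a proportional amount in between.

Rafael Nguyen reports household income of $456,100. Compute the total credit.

$1,025

Commuter Credit: 4% of the $246,800 excess over $209,300 is $9,872 ≥ base, so the credit is $0.
Renter's Relief Credit: $456,100 is below the $458,200 cutoff, so the full $1,025 applies.
Childcare Subsidy: income exceeds $137,200 by $318,900 → 160 increments × $125 = $20,000 ≥ base, so the credit is $0.
Veteran's Credit: $456,100 is at or above $355,000, so the credit is $0.
Total: $0 + $1,025 + $0 + $0 = $1,025.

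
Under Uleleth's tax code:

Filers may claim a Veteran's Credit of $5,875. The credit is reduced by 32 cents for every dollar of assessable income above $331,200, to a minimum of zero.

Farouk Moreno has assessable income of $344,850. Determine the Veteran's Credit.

Veteran's Credit: 32% of the $13,650 excess over $331,200 is $4,368; credit = $5,875 − $4,368 = $1,507.

$1,507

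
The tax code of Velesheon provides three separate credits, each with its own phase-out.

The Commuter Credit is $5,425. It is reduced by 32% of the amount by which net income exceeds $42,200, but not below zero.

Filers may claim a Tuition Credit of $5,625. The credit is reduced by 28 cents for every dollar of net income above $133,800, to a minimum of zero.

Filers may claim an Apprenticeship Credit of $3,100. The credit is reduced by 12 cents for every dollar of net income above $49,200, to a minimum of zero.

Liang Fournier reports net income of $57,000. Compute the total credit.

Commuter Credit: 32% of the $14,800 excess over $42,200 is $4,736; credit = $5,425 − $4,736 = $689.
Tuition Credit: $57,000 is at or below the $133,800 threshold, so the full $5,625 applies.
Apprenticeship Credit: 12% of the $7,800 excess over $49,200 is $936; credit = $3,100 − $936 = $2,164.
Total: $689 + $5,625 + $2,164 = $8,478.

$8,478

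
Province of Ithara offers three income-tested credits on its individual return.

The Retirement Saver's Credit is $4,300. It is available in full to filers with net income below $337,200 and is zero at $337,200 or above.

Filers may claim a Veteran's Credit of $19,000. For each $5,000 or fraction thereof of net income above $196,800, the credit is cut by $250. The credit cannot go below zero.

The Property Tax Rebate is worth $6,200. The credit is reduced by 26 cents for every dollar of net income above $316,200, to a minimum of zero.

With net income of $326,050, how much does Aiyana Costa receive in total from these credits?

$20,439

Retirement Saver's Credit: $326,050 is below the $337,200 cutoff, so the full $4,300 applies.
Veteran's Credit: income exceeds $196,800 by $129,250, which is 26 full-or-partial $5,000 increments; reduction = 26 × $250 = $6,500, leaving $12,500.
Property Tax Rebate: 26% of the $9,850 excess over $316,200 is $2,561; credit = $6,200 − $2,561 = $3,639.
Total: $4,300 + $12,500 + $3,639 = $20,439.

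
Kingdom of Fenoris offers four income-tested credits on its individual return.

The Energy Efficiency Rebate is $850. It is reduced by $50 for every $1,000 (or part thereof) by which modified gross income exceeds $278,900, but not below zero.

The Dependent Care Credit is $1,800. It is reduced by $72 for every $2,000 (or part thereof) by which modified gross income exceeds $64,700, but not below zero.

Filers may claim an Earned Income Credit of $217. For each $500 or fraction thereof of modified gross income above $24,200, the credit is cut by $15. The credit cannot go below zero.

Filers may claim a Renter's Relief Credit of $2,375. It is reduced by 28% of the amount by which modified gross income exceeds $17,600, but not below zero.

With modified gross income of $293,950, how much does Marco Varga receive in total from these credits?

$50

Energy Efficiency Rebate: income exceeds $278,900 by $15,050, which is 16 full-or-partial $1,000 increments; reduction = 16 × $50 = $800, leaving $50.
Dependent Care Credit: income exceeds $64,700 by $229,250 → 115 increments × $72 = $8,280 ≥ base, so the credit is $0.
Earned Income Credit: income exceeds $24,200 by $269,750 → 540 increments × $15 = $8,100 ≥ base, so the credit is $0.
Renter's Relief Credit: 28% of the $276,350 excess over $17,600 is $77,378 ≥ base, so the credit is $0.
Total: $50 + $0 + $0 + $0 = $50.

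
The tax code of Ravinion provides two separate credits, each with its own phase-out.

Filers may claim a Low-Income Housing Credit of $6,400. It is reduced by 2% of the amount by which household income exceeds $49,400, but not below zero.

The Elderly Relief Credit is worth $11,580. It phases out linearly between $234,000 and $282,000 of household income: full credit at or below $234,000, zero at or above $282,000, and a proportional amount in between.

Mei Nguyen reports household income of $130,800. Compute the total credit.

Low-Income Housing Credit: 2% of the $81,400 excess over $49,400 is $1,628; credit = $6,400 − $1,628 = $4,772.
Elderly Relief Credit: $130,800 is at or below the $234,000 threshold, so the full $11,580 applies.
Total: $4,772 + $11,580 = $16,352.

$16,352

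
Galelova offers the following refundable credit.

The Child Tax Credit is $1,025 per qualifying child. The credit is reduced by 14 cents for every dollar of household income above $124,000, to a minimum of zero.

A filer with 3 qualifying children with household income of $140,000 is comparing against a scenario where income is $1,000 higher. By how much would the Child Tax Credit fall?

At $140,000 — base = 3 × $1,025 = $3,075. 14% of the $16,000 excess over $124,000 is $2,240; credit = $3,075 − $2,240 = $835.
At $141,000 — base = 3 × $1,025 = $3,075. 14% of the $17,000 excess over $124,000 is $2,380; credit = $3,075 − $2,380 = $695.
Lost: $835 − $695 = $140.

$140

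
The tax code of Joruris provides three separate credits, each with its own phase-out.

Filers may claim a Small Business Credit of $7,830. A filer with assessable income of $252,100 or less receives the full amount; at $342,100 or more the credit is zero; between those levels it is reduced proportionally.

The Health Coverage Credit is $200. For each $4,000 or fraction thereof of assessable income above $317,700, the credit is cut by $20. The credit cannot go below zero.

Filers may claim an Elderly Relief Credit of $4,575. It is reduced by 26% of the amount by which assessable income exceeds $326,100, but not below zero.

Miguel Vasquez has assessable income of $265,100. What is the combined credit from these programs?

Small Business Credit: $265,100 is $13,000 into a $90,000 phase-out range, leaving 77,000/90,000 of the credit: $7,830 × 77,000/90,000 = $6,699.
Health Coverage Credit: $265,100 is at or below the $317,700 threshold, so the full $200 applies.
Elderly Relief Credit: $265,100 is at or below the $326,100 threshold, so the full $4,575 applies.
Total: $6,699 + $200 + $4,575 = $11,474.

$11,474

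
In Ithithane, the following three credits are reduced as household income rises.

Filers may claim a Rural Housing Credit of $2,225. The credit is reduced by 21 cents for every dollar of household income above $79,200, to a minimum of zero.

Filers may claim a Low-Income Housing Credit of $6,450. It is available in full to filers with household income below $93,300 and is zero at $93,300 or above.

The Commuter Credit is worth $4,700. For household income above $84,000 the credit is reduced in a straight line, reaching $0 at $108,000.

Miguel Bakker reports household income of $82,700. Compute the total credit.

$12,640

Rural Housing Credit: 21% of the $3,500 excess over $79,200 is $735; credit = $2,225 − $735 = $1,490.
Low-Income Housing Credit: $82,700 is below the $93,300 cutoff, so the full $6,450 applies.
Commuter Credit: $82,700 is at or below the $84,000 threshold, so the full $4,700 applies.
Total: $1,490 + $6,450 + $4,700 = $12,640.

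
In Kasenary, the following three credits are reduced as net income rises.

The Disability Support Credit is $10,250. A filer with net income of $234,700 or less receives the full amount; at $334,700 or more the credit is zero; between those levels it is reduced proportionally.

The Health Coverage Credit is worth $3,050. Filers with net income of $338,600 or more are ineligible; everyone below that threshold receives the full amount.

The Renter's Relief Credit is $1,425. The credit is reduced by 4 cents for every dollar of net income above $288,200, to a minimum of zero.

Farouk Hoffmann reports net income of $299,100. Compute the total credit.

$7,688

Disability Support Credit: $299,100 is $64,400 into a $100,000 phase-out range, leaving 35,600/100,000 of the credit: $10,250 × 35,600/100,000 = $3,649.
Health Coverage Credit: $299,100 is below the $338,600 cutoff, so the full $3,050 applies.
Renter's Relief Credit: 4% of the $10,900 excess over $288,200 is $436; credit = $1,425 − $436 = $989.
Total: $3,649 + $3,050 + $989 = $7,688.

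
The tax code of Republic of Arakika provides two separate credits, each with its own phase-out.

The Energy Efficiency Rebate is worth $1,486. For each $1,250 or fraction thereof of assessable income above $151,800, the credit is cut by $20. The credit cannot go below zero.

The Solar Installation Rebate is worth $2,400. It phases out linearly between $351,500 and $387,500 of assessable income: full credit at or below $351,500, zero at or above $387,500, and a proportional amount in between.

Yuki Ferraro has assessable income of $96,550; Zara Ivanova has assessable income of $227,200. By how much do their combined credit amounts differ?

$1,220

Yuki ($96,550): Energy Efficiency Rebate: $96,550 is at or below the $151,800 threshold, so the full $1,486 applies. Solar Installation Rebate: $96,550 is at or below the $351,500 threshold, so the full $2,400 applies. total $1,486 + $2,400 = $3,886
Zara ($227,200): Energy Efficiency Rebate: income exceeds $151,800 by $75,400, which is 61 full-or-partial $1,250 increments; reduction = 61 × $20 = $1,220, leaving $266. Solar Installation Rebate: $227,200 is at or below the $351,500 threshold, so the full $2,400 applies. total $266 + $2,400 = $2,666
Difference: |$3,886 − $2,666| = $1,220.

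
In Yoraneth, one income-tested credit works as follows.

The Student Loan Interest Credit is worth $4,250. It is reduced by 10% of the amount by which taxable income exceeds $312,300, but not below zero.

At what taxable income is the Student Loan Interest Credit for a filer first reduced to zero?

The credit falls by 10% of each dollar above $312,300, so it reaches zero when the excess is $4,250 / 10% = $42,500: income = $312,300 + $42,500 = $354,800.

$354,800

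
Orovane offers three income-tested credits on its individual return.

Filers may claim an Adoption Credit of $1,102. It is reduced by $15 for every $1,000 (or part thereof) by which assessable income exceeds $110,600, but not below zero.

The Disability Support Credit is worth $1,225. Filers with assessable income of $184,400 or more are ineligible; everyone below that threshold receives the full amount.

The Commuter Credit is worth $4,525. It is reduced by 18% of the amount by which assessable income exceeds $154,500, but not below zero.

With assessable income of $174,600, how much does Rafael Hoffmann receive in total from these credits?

$2,274

Adoption Credit: income exceeds $110,600 by $64,000, which is 64 full-or-partial $1,000 increments; reduction = 64 × $15 = $960, leaving $142.
Disability Support Credit: $174,600 is below the $184,400 cutoff, so the full $1,225 applies.
Commuter Credit: 18% of the $20,100 excess over $154,500 is $3,618; credit = $4,525 − $3,618 = $907.
Total: $142 + $1,225 + $907 = $2,274.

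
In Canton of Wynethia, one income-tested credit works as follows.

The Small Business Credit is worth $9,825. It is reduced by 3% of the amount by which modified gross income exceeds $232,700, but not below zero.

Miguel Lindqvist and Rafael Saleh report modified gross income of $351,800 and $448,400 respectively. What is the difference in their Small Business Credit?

Miguel ($351,800): Small Business Credit: 3% of the $119,100 excess over $232,700 is $3,573; credit = $9,825 − $3,573 = $6,252.
Rafael ($448,400): Small Business Credit: 3% of the $215,700 excess over $232,700 is $6,471; credit = $9,825 − $6,471 = $3,354.
Difference: |$6,252 − $3,354| = $2,898.

$2,898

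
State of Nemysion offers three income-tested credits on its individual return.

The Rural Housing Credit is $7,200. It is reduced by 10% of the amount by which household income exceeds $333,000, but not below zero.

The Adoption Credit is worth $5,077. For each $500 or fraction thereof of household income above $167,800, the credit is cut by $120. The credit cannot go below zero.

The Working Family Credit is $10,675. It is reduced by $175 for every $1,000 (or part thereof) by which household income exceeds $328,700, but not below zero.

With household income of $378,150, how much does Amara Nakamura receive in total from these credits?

$4,610

Rural Housing Credit: 10% of the $45,150 excess over $333,000 is $4,515; credit = $7,200 − $4,515 = $2,685.
Adoption Credit: income exceeds $167,800 by $210,350 → 421 increments × $120 = $50,520 ≥ base, so the credit is $0.
Working Family Credit: income exceeds $328,700 by $49,450, which is 50 full-or-partial $1,000 increments; reduction = 50 × $175 = $8,750, leaving $1,925.
Total: $2,685 + $0 + $1,925 = $4,610.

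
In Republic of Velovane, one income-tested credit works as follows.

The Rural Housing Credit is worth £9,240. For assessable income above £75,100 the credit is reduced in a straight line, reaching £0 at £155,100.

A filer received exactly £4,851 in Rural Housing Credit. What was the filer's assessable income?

£4,851 is 4,851/9,240 of the full £9,240, so 4,389/9,240 of the £80,000 range has been used: income = £75,100 + £80,000 × 4,389/9,240 = £113,100.

£113,100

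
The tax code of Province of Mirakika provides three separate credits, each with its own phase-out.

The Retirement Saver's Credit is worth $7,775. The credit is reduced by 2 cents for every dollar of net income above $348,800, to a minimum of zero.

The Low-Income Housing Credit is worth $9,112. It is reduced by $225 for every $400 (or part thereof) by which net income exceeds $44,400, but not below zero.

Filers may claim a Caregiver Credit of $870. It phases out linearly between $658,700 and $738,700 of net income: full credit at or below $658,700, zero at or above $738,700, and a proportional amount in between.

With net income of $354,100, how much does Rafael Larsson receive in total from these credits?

Retirement Saver's Credit: 2% of the $5,300 excess over $348,800 is $106; credit = $7,775 − $106 = $7,669.
Low-Income Housing Credit: income exceeds $44,400 by $309,700 → 775 increments × $225 = $174,375 ≥ base, so the credit is $0.
Caregiver Credit: $354,100 is at or below the $658,700 threshold, so the full $870 applies.
Total: $7,669 + $0 + $870 = $8,539.

$8,539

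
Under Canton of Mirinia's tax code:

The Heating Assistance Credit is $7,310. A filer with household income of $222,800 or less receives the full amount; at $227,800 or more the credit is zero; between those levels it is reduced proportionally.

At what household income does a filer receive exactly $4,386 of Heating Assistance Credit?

$4,386 is 4,386/7,310 of the full $7,310, so 2,924/7,310 of the $5,000 range has been used: income = $222,800 + $5,000 × 2,924/7,310 = $224,800.

$224,800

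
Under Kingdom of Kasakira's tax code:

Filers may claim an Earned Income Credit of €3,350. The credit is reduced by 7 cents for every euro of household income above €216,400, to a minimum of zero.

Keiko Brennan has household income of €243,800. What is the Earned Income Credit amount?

Earned Income Credit: 7% of the €27,400 excess over €216,400 is €1,918; credit = €3,350 − €1,918 = €1,432.

€1,432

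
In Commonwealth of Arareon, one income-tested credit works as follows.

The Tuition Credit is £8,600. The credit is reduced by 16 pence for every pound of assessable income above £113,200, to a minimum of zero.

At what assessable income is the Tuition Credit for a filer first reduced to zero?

The credit falls by 16% of each pound above £113,200, so it reaches zero when the excess is £8,600 / 16% = £53,750: income = £113,200 + £53,750 = £166,950.

£166,950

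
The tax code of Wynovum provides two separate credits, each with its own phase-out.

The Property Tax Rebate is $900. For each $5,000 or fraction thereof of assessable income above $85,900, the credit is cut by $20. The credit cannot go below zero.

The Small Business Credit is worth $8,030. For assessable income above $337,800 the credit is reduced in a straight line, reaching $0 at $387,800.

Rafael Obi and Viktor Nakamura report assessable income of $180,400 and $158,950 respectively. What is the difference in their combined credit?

Rafael ($180,400): Property Tax Rebate: income exceeds $85,900 by $94,500, which is 19 full-or-partial $5,000 increments; reduction = 19 × $20 = $380, leaving $520. Small Business Credit: $180,400 is at or below the $337,800 threshold, so the full $8,030 applies. total $520 + $8,030 = $8,550
Viktor ($158,950): Property Tax Rebate: income exceeds $85,900 by $73,050, which is 15 full-or-partial $5,000 increments; reduction = 15 × $20 = $300, leaving $600. Small Business Credit: $158,950 is at or below the $337,800 threshold, so the full $8,030 applies. total $600 + $8,030 = $8,630
Difference: |$8,550 − $8,630| = $80.

$80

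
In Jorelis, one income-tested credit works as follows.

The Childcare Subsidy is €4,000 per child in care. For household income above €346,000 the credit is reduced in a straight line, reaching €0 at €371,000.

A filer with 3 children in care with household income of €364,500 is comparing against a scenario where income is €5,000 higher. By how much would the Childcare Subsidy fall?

At €364,500 — base = 3 × €4,000 = €12,000. €364,500 is €18,500 into a €25,000 phase-out range, leaving 6,500/25,000 of the credit: €12,000 × 6,500/25,000 = €3,120.
At €369,500 — base = 3 × €4,000 = €12,000. €369,500 is €23,500 into a €25,000 phase-out range, leaving 1,500/25,000 of the credit: €12,000 × 1,500/25,000 = €720.
Lost: €3,120 − €720 = €2,400.

€2,400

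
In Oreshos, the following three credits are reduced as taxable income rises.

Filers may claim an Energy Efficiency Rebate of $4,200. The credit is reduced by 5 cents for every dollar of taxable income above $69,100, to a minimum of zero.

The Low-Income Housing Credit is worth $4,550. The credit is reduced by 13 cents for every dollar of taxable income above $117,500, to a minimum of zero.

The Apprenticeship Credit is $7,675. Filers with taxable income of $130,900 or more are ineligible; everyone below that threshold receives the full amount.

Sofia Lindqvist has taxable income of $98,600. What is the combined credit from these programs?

Energy Efficiency Rebate: 5% of the $29,500 excess over $69,100 is $1,475; credit = $4,200 − $1,475 = $2,725.
Low-Income Housing Credit: $98,600 is at or below the $117,500 threshold, so the full $4,550 applies.
Apprenticeship Credit: $98,600 is below the $130,900 cutoff, so the full $7,675 applies.
Total: $2,725 + $4,550 + $7,675 = $14,950.

$14,950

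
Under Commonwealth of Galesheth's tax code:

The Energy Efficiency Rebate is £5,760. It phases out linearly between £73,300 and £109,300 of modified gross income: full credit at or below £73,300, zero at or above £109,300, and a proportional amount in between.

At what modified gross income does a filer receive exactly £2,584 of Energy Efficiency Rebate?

£2,584 is 2,584/5,760 of the full £5,760, so 3,176/5,760 of the £36,000 range has been used: income = £73,300 + £36,000 × 3,176/5,760 = £93,150.

£93,150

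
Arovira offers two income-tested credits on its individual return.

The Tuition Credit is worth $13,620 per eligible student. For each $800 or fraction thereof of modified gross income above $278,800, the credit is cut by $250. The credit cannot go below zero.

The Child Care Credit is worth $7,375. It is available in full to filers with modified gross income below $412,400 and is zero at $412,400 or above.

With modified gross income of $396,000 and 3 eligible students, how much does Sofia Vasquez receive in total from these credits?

$11,485

Tuition Credit: base = 3 × $13,620 = $40,860. income exceeds $278,800 by $117,200, which is 147 full-or-partial $800 increments; reduction = 147 × $250 = $36,750, leaving $4,110.
Child Care Credit: $396,000 is below the $412,400 cutoff, so the full $7,375 applies.
Total: $4,110 + $7,375 = $11,485.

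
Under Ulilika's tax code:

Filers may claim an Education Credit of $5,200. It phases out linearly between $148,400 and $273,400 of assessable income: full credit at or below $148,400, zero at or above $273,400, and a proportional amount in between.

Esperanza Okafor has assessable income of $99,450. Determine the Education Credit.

$5,200

Education Credit: $99,450 is at or below the $148,400 threshold, so the full $5,200 applies.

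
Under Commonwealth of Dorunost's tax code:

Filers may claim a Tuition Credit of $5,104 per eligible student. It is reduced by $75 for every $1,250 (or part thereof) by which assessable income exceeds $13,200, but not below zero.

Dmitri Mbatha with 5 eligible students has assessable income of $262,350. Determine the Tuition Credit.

$10,520

Tuition Credit: base = 5 × $5,104 = $25,520. income exceeds $13,200 by $249,150, which is 200 full-or-partial $1,250 increments; reduction = 200 × $75 = $15,000, leaving $10,520.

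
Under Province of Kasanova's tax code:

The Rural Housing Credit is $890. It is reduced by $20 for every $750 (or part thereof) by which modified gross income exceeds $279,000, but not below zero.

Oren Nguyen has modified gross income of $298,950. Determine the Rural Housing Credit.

Rural Housing Credit: income exceeds $279,000 by $19,950, which is 27 full-or-partial $750 increments; reduction = 27 × $20 = $540, leaving $350.

$350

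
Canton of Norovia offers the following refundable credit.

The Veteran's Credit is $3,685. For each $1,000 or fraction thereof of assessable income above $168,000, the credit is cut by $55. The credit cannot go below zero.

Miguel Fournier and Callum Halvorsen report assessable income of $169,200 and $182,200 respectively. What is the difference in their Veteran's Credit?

$715

Miguel ($169,200): Veteran's Credit: income exceeds $168,000 by $1,200, which is 2 full-or-partial $1,000 increments; reduction = 2 × $55 = $110, leaving $3,575.
Callum ($182,200): Veteran's Credit: income exceeds $168,000 by $14,200, which is 15 full-or-partial $1,000 increments; reduction = 15 × $55 = $825, leaving $2,860.
Difference: |$3,575 − $2,860| = $715.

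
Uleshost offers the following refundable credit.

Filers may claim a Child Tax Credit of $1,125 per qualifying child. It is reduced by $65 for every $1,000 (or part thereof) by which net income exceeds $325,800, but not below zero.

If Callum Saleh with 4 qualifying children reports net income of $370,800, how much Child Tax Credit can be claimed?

$1,575

Child Tax Credit: base = 4 × $1,125 = $4,500. income exceeds $325,800 by $45,000, which is 45 full-or-partial $1,000 increments; reduction = 45 × $65 = $2,925, leaving $1,575.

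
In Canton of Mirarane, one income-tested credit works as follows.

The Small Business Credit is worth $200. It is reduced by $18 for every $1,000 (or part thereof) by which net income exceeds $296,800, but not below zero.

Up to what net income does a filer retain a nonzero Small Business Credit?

After 11 increments the reduction is 11 × $18 = $198, leaving $2; one more increment wipes it out. Increment 11 ends at excess 11 × $1,000 = $11,000, so the highest qualifying income is $296,800 + $11,000 = $307,800.

$307,800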